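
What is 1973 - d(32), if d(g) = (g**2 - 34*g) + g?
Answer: 2005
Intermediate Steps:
d(g) = g**2 - 33*g
1973 - d(32) = 1973 - 32*(-33 + 32) = 1973 - 32*(-1) = 1973 - 1*(-32) = 1973 + 32 = 2005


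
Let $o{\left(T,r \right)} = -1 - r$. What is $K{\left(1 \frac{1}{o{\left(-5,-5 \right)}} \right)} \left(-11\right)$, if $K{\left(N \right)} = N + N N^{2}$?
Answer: $- \frac{187}{64} \approx -2.9219$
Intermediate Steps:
$K{\left(N \right)} = N + N^{3}$
$K{\left(1 \frac{1}{o{\left(-5,-5 \right)}} \right)} \left(-11\right) = \left(1 \frac{1}{-1 - -5} + \left(1 \frac{1}{-1 - -5}\right)^{3}\right) \left(-11\right) = \left(1 \frac{1}{-1 + 5} + \left(1 \frac{1}{-1 + 5}\right)^{3}\right) \left(-11\right) = \left(1 \cdot \frac{1}{4} + \left(1 \cdot \frac{1}{4}\right)^{3}\right) \left(-11\right) = \left(\frac{1}{4} + \left(\frac{1}{4}\right)^{3}\right) \left(-11\right) = \left(\frac{1}{4} + \frac{1}{64}\right) \left(-11\right) = \frac{17}{64} \left(-11\right) = - \frac{187}{64}$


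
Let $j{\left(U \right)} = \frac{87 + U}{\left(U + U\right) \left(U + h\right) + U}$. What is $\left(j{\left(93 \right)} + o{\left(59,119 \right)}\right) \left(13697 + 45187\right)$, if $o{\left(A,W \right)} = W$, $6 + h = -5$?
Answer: $\frac{2389689372}{341} \approx 7.0079 \cdot 10^{6}$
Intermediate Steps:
$h = -11$ ($h = -6 - 5 = -11$)
$j{\left(U \right)} = \frac{87 + U}{U + 2 U \left(-11 + U\right)}$ ($j{\left(U \right)} = \frac{87 + U}{\left(U + U\right) \left(U - 11\right) + U} = \frac{87 + U}{2 U \left(-11 + U\right) + U} = \frac{87 + U}{U + 2 U \left(-11 + U\right)}$)
$\left(j{\left(93 \right)} + o{\left(59,119 \right)}\right) \left(13697 + 45187\right) = \left(\frac{87 + 93}{93 \left(-21 + 2 \cdot 93\right)} + 119\right) \left(13697 + 45187\right) = \left(\frac{1}{93} \frac{1}{-21 + 186} \cdot 180 + 119\right) 58884 = \left(\frac{1}{93} \cdot \frac{1}{165} \cdot 180 + 119\right) 58884 = \left(\frac{4}{341} + 119\right) 58884 = \frac{40583}{341} \cdot 58884 = \frac{2389689372}{341}$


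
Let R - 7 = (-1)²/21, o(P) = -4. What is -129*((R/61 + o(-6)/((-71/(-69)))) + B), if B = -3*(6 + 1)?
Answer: 96879817/30317 ≈ 3195.6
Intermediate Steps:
B = -21 (B = -3*7 = -21)
R = 148/21 (R = 7 + (-1)²/21 = 7 + 1*(1/21) = 7 + 1/21 = 148/21 ≈ 7.0476)
-129*((R/61 + o(-6)/((-71/(-69)))) + B) = -129*(((148/21)/61 - 4/((-71/(-69)))) - 21) = -129*(((148/21)*(1/61) - 4/((-71*(-1/69)))) - 21) = -129*((148/1281 - 4/71/69) - 21) = -129*((148/1281 - 4*69/71) - 21) = -129*((148/1281 - 276/71) - 21) = -129*(-343048/90951 - 21) = -129*(-2253019/90951) = 96879817/30317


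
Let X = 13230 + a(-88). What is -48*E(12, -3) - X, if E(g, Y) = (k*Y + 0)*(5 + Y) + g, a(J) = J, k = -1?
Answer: -14006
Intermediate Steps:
X = 13142 (X = 13230 - 88 = 13142)
E(g, Y) = g - Y*(5 + Y) (E(g, Y) = (-Y + 0)*(5 + Y) + g = (-Y)*(5 + Y) + g = -Y*(5 + Y) + g = g - Y*(5 + Y))
-48*E(12, -3) - X = -48*(12 - 1*(-3)**2 - 5*(-3)) - 1*13142 = -48*(12 - 1*9 + 15) - 13142 = -48*(12 - 9 + 15) - 13142 = -48*18 - 13142 = -864 - 13142 = -14006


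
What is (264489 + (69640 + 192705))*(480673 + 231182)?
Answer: 375029417070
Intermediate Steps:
(264489 + (69640 + 192705))*(480673 + 231182) = (264489 + 262345)*711855 = 526834*711855 = 375029417070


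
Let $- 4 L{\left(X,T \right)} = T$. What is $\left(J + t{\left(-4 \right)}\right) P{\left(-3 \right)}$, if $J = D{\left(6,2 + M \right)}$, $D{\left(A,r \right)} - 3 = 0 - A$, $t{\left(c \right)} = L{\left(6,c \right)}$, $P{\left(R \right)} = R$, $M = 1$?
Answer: $6$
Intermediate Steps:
$L{\left(X,T \right)} = - \frac{T}{4}$
$t{\left(c \right)} = - \frac{c}{4}$
$D{\left(A,r \right)} = 3 - A$ ($D{\left(A,r \right)} = 3 + \left(0 - A\right) = 3 - A$)
$J = -3$ ($J = 3 - 6 = -3$)
$\left(J + t{\left(-4 \right)}\right) P{\left(-3 \right)} = \left(-3 - -1\right) \left(-3\right) = \left(-3 + 1\right) \left(-3\right) = \left(-2\right) \left(-3\right) = 6$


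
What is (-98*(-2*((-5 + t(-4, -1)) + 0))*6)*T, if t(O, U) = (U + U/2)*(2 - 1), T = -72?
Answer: 550368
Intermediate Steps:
t(O, U) = 3*U/2 (t(O, U) = (U + U*(½))*1 = (U + U/2)*1 = (3*U/2)*1 = 3*U/2)
(-98*(-2*((-5 + t(-4, -1)) + 0))*6)*T = -98*(-2*((-5 + (3/2)*(-1)) + 0))*6*(-72) = -98*(-2*((-5 - 3/2) + 0))*6*(-72) = -98*(-2*(-13/2 + 0))*6*(-72) = -98*(-2*(-13/2))*6*(-72) = -1274*6*(-72) = -98*78*(-72) = -7644*(-72) = 550368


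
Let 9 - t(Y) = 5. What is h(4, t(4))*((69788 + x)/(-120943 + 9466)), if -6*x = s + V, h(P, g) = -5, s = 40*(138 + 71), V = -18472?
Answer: 1072100/334431 ≈ 3.2057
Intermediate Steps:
s = 8360 (s = 40*209 = 8360)
t(Y) = 4 (t(Y) = 9 - 1*5 = 9 - 5 = 4)
x = 5056/3 (x = -(8360 - 18472)/6 = -⅙*(-10112) = 5056/3 ≈ 1685.3)
h(4, t(4))*((69788 + x)/(-120943 + 9466)) = -5*(69788 + 5056/3)/(-120943 + 9466) = -1072100/(3*(-111477)) = -1072100*(-1)/(3*111477) = -5*(-214420/334431) = 1072100/334431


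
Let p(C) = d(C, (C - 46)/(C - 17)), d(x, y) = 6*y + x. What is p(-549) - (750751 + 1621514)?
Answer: -671504577/283 ≈ -2.3728e+6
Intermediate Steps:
d(x, y) = x + 6*y
p(C) = C + 6*(-46 + C)/(-17 + C) (p(C) = C + 6*((C - 46)/(C - 17)) = C + 6*((-46 + C)/(-17 + C)) = C + 6*(-46 + C)/(-17 + C))
p(-549) - (750751 + 1621514) = (-276 + (-549)**2 - 11*(-549))/(-17 - 549) - (750751 + 1621514) = (-276 + 301401 + 6039)/(-566) - 1*2372265 = -1/566*307164 - 2372265 = -153582/283 - 2372265 = -671504577/283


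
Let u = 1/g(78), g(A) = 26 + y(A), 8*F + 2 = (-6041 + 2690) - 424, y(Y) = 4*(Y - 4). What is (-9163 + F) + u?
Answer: -12410037/1288 ≈ -9635.1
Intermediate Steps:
y(Y) = -16 + 4*Y (y(Y) = 4*(-4 + Y) = -16 + 4*Y)
F = -3777/8 (F = -1/4 + ((-6041 + 2690) - 424)/8 = -1/4 + (-3351 - 424)/8 = -1/4 + (1/8)*(-3775) = -1/4 - 3775/8 = -3777/8 ≈ -472.13)
g(A) = 10 + 4*A (g(A) = 26 + (-16 + 4*A) = 10 + 4*A)
u = 1/322 (u = 1/(10 + 4*78) = 1/(10 + 312) = 1/322 ≈ 0.0031056)
(-9163 + F) + u = (-9163 - 3777/8) + 1/322 = -77081/8 + 1/322 = -12410037/1288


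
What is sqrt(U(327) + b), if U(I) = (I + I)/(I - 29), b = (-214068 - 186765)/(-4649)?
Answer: 2*sqrt(10606003890585)/692701 ≈ 9.4029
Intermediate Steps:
b = 400833/4649 (b = -400833*(-1/4649) = 400833/4649 ≈ 86.219)
U(I) = 2*I/(-29 + I) (U(I) = (2*I)/(-29 + I) = 2*I/(-29 + I))
sqrt(U(327) + b) = sqrt(2*327/(-29 + 327) + 400833/4649) = sqrt(2*327/298 + 400833/4649) = sqrt(2*327*(1/298) + 400833/4649) = sqrt(327/149 + 400833/4649) = sqrt(61244340/692701) = 2*sqrt(10606003890585)/692701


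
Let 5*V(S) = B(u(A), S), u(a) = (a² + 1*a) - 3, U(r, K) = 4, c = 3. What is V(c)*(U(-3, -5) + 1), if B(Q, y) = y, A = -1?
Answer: 3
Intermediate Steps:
u(a) = -3 + a + a² (u(a) = (a² + a) - 3 = (a + a²) - 3 = -3 + a + a²)
V(S) = S/5
V(c)*(U(-3, -5) + 1) = ((⅕)*3)*(4 + 1) = (⅗)*5 = 3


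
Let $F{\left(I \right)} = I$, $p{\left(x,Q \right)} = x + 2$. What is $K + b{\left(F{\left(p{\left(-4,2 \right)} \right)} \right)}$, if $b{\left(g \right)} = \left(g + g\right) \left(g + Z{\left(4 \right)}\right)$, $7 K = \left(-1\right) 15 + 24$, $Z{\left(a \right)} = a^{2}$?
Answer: $- \frac{383}{7} \approx -54.714$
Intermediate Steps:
$p{\left(x,Q \right)} = 2 + x$
$K = \frac{9}{7}$ ($K = \frac{\left(-1\right) 15 + 24}{7} = \frac{-15 + 24}{7} = \frac{1}{7} \cdot 9 = \frac{9}{7} \approx 1.2857$)
$b{\left(g \right)} = 2 g \left(16 + g\right)$ ($b{\left(g \right)} = \left(g + g\right) \left(g + 4^{2}\right) = 2 g \left(g + 16\right) = 2 g \left(16 + g\right)$)
$K + b{\left(F{\left(p{\left(-4,2 \right)} \right)} \right)} = \frac{9}{7} + 2 \left(2 - 4\right) \left(16 + \left(2 - 4\right)\right) = \frac{9}{7} + 2 \left(-2\right) \left(16 - 2\right) = \frac{9}{7} + 2 \left(-2\right) 14 = \frac{9}{7} - 56 = - \frac{383}{7}$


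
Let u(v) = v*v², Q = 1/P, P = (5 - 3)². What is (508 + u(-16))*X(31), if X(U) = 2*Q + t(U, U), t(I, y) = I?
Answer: -113022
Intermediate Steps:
P = 4 (P = 2² = 4)
Q = ¼ (Q = 1/4 = ¼ ≈ 0.25000)
X(U) = ½ + U (X(U) = 2*(¼) + U = ½ + U)
u(v) = v³
(508 + u(-16))*X(31) = (508 + (-16)³)*(½ + 31) = (508 - 4096)*(63/2) = -3588*63/2 = -113022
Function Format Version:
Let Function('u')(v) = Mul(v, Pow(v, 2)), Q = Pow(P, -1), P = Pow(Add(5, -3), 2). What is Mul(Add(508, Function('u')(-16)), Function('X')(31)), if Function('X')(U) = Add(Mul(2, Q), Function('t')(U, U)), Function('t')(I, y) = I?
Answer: -113022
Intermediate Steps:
P = 4 (P = Pow(2, 2) = 4)
Q = Rational(1, 4) (Q = Pow(4, -1) = Rational(1, 4) ≈ 0.25000)
Function('X')(U) = Add(Rational(1, 2), U) (Function('X')(U) = Add(Mul(2, Rational(1, 4)), U) = Add(Rational(1, 2), U))
Function('u')(v) = Pow(v, 3)
Mul(Add(508, Function('u')(-16)), Function('X')(31)) = Mul(Add(508, Pow(-16, 3)), Add(Rational(1, 2), 31)) = Mul(Add(508, -4096), Rational(63, 2)) = Mul(-3588, Rational(63, 2)) = -113022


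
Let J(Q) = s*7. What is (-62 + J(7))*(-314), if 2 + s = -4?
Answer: 32656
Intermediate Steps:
s = -6 (s = -2 - 4 = -6)
J(Q) = -42 (J(Q) = -6*7 = -42)
(-62 + J(7))*(-314) = (-62 - 42)*(-314) = -104*(-314) = 32656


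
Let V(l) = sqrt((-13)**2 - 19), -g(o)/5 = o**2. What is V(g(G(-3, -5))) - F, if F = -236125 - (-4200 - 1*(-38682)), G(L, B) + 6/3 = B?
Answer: 270607 + 5*sqrt(6) ≈ 2.7062e+5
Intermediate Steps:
G(L, B) = -2 + B
g(o) = -5*o**2
F = -270607 (F = -236125 - (-4200 + 38682) = -236125 - 1*34482 = -236125 - 34482 = -270607)
V(l) = 5*sqrt(6) (V(l) = sqrt(169 - 19) = sqrt(150) = 5*sqrt(6))
V(g(G(-3, -5))) - F = 5*sqrt(6) - 1*(-270607) = 5*sqrt(6) + 270607 = 270607 + 5*sqrt(6)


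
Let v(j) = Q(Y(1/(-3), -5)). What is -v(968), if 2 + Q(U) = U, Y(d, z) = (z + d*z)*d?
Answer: 8/9 ≈ 0.88889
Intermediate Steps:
Y(d, z) = d*(z + d*z)
Q(U) = -2 + U
v(j) = -8/9 (v(j) = -2 - 5*(1 + 1/(-3))/(-3) = -2 - ⅓*(-5)*(1 - ⅓) = -2 - ⅓*(-5)*⅔ = -2 + 10/9 = -8/9)
-v(968) = -1*(-8/9) = 8/9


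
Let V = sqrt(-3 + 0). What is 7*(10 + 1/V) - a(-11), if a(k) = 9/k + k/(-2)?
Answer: 1437/22 - 7*I*sqrt(3)/3 ≈ 65.318 - 4.0415*I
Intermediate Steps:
V = I*sqrt(3) (V = sqrt(-3) = I*sqrt(3) ≈ 1.732*I)
a(k) = 9/k - k/2 (a(k) = 9/k + k*(-1/2) = 9/k - k/2)
7*(10 + 1/V) - a(-11) = 7*(10 + 1/(I*sqrt(3))) - (9/(-11) - 1/2*(-11)) = 7*(10 - I*sqrt(3)/3) - (9*(-1/11) + 11/2) = (70 - 7*I*sqrt(3)/3) - (-9/11 + 11/2) = (70 - 7*I*sqrt(3)/3) - 1*103/22 = (70 - 7*I*sqrt(3)/3) - 103/22 = 1437/22 - 7*I*sqrt(3)/3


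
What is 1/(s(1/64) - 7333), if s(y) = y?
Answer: -64/469311 ≈ -0.00013637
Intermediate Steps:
1/(s(1/64) - 7333) = 1/(1/64 - 7333) = 1/(-469311/64) = -64/469311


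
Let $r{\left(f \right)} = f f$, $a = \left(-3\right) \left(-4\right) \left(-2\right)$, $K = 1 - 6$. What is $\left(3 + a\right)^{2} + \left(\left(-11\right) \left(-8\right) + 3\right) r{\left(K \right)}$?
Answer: $2716$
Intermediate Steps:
$K = -5$
$a = -24$ ($a = 12 \left(-2\right) = -24$)
$r{\left(f \right)} = f^{2}$
$\left(3 + a\right)^{2} + \left(\left(-11\right) \left(-8\right) + 3\right) r{\left(K \right)} = \left(3 - 24\right)^{2} + \left(\left(-11\right) \left(-8\right) + 3\right) \left(-5\right)^{2} = \left(-21\right)^{2} + \left(88 + 3\right) 25 = 441 + 91 \cdot 25 = 441 + 2275 = 2716$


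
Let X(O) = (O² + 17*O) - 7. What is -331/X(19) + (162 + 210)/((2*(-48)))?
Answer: -23635/5416 ≈ -4.3639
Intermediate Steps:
X(O) = -7 + O² + 17*O
-331/X(19) + (162 + 210)/((2*(-48))) = -331/(-7 + 19² + 17*19) + (162 + 210)/((2*(-48))) = -331/(-7 + 361 + 323) + 372/(-96) = -331/677 + 372*(-1/96) = -331*1/677 - 31/8 = -331/677 - 31/8 = -23635/5416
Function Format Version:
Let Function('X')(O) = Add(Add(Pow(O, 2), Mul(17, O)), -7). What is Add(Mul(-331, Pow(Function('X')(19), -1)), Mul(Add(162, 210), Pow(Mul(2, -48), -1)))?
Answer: Rational(-23635, 5416) ≈ -4.3639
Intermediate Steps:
Function('X')(O) = Add(-7, Pow(O, 2), Mul(17, O))
Add(Mul(-331, Pow(Function('X')(19), -1)), Mul(Add(162, 210), Pow(Mul(2, -48), -1))) = Add(Mul(-331, Pow(Add(-7, Pow(19, 2), Mul(17, 19)), -1)), Mul(Add(162, 210), Pow(Mul(2, -48), -1))) = Add(Mul(-331, Pow(Add(-7, 361, 323), -1)), Mul(372, Pow(-96, -1))) = Add(Mul(-331, Pow(677, -1)), Mul(372, Rational(-1, 96))) = Add(Mul(-331, Rational(1, 677)), Rational(-31, 8)) = Add(Rational(-331, 677), Rational(-31, 8)) = Rational(-23635, 5416)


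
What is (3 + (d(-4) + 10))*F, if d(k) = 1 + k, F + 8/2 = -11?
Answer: -150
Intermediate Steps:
F = -15 (F = -4 - 11 = -15)
(3 + (d(-4) + 10))*F = (3 + ((1 - 4) + 10))*(-15) = (3 + (-3 + 10))*(-15) = (3 + 7)*(-15) = 10*(-15) = -150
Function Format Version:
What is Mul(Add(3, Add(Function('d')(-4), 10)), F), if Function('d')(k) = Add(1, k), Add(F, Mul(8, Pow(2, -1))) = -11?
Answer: -150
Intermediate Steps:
F = -15 (F = Add(-4, -11) = -15)
Mul(Add(3, Add(Function('d')(-4), 10)), F) = Mul(Add(3, Add(Add(1, -4), 10)), -15) = Mul(Add(3, Add(-3, 10)), -15) = Mul(Add(3, 7), -15) = Mul(10, -15) = -150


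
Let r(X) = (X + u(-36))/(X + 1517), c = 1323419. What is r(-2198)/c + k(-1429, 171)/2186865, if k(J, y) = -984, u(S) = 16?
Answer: -98006291794/218989827651915 ≈ -0.00044754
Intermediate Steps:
r(X) = (16 + X)/(1517 + X) (r(X) = (X + 16)/(X + 1517) = (16 + X)/(1517 + X))
r(-2198)/c + k(-1429, 171)/2186865 = ((16 - 2198)/(1517 - 2198))/1323419 - 984/2186865 = (-2182/(-681))*(1/1323419) - 984*1/2186865 = -1/681*(-2182)*(1/1323419) - 328/728955 = (2182/681)*(1/1323419) - 328/728955 = 2182/901248339 - 328/728955 = -98006291794/218989827651915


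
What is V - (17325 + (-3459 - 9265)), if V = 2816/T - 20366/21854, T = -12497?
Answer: -628446289502/136554719 ≈ -4602.2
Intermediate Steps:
V = -158027383/136554719 (V = 2816/(-12497) - 20366/21854 = 2816*(-1/12497) - 20366*1/21854 = -2816/12497 - 10183/10927 = -158027383/136554719 ≈ -1.1572)
V - (17325 + (-3459 - 9265)) = -158027383/136554719 - (17325 + (-3459 - 9265)) = -158027383/136554719 - (17325 - 12724) = -158027383/136554719 - 1*4601 = -158027383/136554719 - 4601 = -628446289502/136554719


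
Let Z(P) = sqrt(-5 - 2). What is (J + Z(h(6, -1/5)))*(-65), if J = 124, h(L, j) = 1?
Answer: -8060 - 65*I*sqrt(7) ≈ -8060.0 - 171.97*I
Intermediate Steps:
Z(P) = I*sqrt(7) (Z(P) = sqrt(-7) = I*sqrt(7))
(J + Z(h(6, -1/5)))*(-65) = (124 + I*sqrt(7))*(-65) = -8060 - 65*I*sqrt(7)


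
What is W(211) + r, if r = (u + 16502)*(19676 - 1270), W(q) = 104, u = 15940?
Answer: 597127556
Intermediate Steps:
r = 597127452 (r = (15940 + 16502)*(19676 - 1270) = 32442*18406 = 597127452)
W(211) + r = 104 + 597127452 = 597127556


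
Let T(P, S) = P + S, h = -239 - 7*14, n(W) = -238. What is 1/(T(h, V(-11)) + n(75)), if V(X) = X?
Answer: -1/586 ≈ -0.0017065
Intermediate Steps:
h = -337 (h = -239 - 1*98 = -239 - 98 = -337)
1/(T(h, V(-11)) + n(75)) = 1/((-337 - 11) - 238) = 1/(-348 - 238) = 1/(-586) = -1/586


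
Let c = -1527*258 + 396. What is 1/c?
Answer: -1/393570 ≈ -2.5408e-6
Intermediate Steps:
c = -393570 (c = -393966 + 396 = -393570)
1/c = 1/(-393570) = -1/393570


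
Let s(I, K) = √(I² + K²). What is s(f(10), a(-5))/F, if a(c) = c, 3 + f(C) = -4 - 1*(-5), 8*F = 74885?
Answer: 8*√29/74885 ≈ 0.00057530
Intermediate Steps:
F = 74885/8 (F = (⅛)*74885 = 74885/8 ≈ 9360.6)
f(C) = -2 (f(C) = -3 + (-4 - 1*(-5)) = -3 + (-4 + 5) = -3 + 1 = -2)
s(f(10), a(-5))/F = √((-2)² + (-5)²)/(74885/8) = √(4 + 25)*(8/74885) = √29*(8/74885) = 8*√29/74885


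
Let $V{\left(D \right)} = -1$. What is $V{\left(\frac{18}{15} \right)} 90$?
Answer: $-90$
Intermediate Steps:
$V{\left(\frac{18}{15} \right)} 90 = \left(-1\right) 90 = -90$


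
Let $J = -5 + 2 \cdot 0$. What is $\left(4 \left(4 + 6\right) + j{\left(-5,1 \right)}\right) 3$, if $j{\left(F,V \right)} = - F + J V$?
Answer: $120$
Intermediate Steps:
$J = -5$ ($J = -5 + 0 = -5$)
$j{\left(F,V \right)} = - F - 5 V$
$\left(4 \left(4 + 6\right) + j{\left(-5,1 \right)}\right) 3 = \left(4 \left(4 + 6\right) - 0\right) 3 = \left(4 \cdot 10 + \left(5 - 5\right)\right) 3 = \left(40 + 0\right) 3 = 40 \cdot 3 = 120$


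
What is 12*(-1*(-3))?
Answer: 36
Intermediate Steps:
12*(-1*(-3)) = 12*3 = 36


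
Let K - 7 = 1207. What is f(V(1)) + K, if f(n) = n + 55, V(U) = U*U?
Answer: 1270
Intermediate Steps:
K = 1214 (K = 7 + 1207 = 1214)
V(U) = U²
f(n) = 55 + n
f(V(1)) + K = (55 + 1²) + 1214 = (55 + 1) + 1214 = 56 + 1214 = 1270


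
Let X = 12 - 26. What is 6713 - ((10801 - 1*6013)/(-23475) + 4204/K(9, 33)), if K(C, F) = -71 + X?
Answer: 899603217/133025 ≈ 6762.7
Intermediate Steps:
X = -14
K(C, F) = -85 (K(C, F) = -71 - 14 = -85)
6713 - ((10801 - 1*6013)/(-23475) + 4204/K(9, 33)) = 6713 - ((10801 - 1*6013)/(-23475) + 4204/(-85)) = 6713 - ((10801 - 6013)*(-1/23475) + 4204*(-1/85)) = 6713 - (4788*(-1/23475) - 4204/85) = 6713 - (-1596/7825 - 4204/85) = 6713 - 1*(-6606392/133025) = 6713 + 6606392/133025 = 899603217/133025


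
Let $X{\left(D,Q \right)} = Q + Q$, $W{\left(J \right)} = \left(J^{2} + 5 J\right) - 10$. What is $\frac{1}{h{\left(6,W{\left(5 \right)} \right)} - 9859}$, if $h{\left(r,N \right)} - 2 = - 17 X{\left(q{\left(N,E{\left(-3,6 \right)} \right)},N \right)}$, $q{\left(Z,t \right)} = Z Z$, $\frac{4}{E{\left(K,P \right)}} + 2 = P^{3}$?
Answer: $- \frac{1}{11217} \approx -8.915 \cdot 10^{-5}$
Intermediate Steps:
$W{\left(J \right)} = -10 + J^{2} + 5 J$
$E{\left(K,P \right)} = \frac{4}{-2 + P^{3}}$
$q{\left(Z,t \right)} = Z^{2}$
$X{\left(D,Q \right)} = 2 Q$
$h{\left(r,N \right)} = 2 - 34 N$ ($h{\left(r,N \right)} = 2 - 17 \cdot 2 N = 2 - 34 N$)
$\frac{1}{h{\left(6,W{\left(5 \right)} \right)} - 9859} = \frac{1}{\left(2 - 34 \left(-10 + 5^{2} + 5 \cdot 5\right)\right) - 9859} = \frac{1}{\left(2 - 34 \left(-10 + 25 + 25\right)\right) - 9859} = \frac{1}{\left(2 - 1360\right) - 9859} = \frac{1}{-1358 - 9859} = \frac{1}{-11217} = - \frac{1}{11217}$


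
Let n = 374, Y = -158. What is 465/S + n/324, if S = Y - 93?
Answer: -28393/40662 ≈ -0.69827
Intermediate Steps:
S = -251 (S = -158 - 93 = -251)
465/S + n/324 = 465/(-251) + 374/324 = 465*(-1/251) + 374*(1/324) = -465/251 + 187/162 = -28393/40662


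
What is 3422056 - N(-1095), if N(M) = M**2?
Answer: 2223031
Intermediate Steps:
3422056 - N(-1095) = 3422056 - 1*(-1095)**2 = 3422056 - 1*1199025 = 3422056 - 1199025 = 2223031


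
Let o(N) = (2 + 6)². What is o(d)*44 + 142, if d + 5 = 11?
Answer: 2958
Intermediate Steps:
d = 6 (d = -5 + 11 = 6)
o(N) = 64 (o(N) = 8² = 64)
o(d)*44 + 142 = 64*44 + 142 = 2816 + 142 = 2958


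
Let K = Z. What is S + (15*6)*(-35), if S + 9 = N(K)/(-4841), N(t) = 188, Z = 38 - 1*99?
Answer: -325381/103 ≈ -3159.0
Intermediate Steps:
Z = -61 (Z = 38 - 99 = -61)
K = -61
S = -931/103 (S = -9 + 188/(-4841) = -9 + 188*(-1/4841) = -9 - 4/103 = -931/103 ≈ -9.0388)
S + (15*6)*(-35) = -931/103 + (15*6)*(-35) = -931/103 + 90*(-35) = -931/103 - 3150 = -325381/103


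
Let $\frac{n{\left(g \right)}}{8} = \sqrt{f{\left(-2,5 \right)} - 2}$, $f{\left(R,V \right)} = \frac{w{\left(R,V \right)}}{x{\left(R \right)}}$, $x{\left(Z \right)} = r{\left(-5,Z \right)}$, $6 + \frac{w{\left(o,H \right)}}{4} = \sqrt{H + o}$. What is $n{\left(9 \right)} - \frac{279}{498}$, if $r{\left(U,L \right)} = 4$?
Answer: $- \frac{93}{166} + 8 i \sqrt{8 - \sqrt{3}} \approx -0.56024 + 20.029 i$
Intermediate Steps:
$w{\left(o,H \right)} = -24 + 4 \sqrt{H + o}$
$x{\left(Z \right)} = 4$
$f{\left(R,V \right)} = -6 + \sqrt{R + V}$ ($f{\left(R,V \right)} = \frac{-24 + 4 \sqrt{V + R}}{4} = \left(-24 + 4 \sqrt{R + V}\right) \frac{1}{4} = -6 + \sqrt{R + V}$)
$n{\left(g \right)} = 8 \sqrt{-8 + \sqrt{3}}$ ($n{\left(g \right)} = 8 \sqrt{\left(-6 + \sqrt{-2 + 5}\right) - 2} = 8 \sqrt{\left(-6 + \sqrt{3}\right) - 2} = 8 \sqrt{-8 + \sqrt{3}}$)
$n{\left(9 \right)} - \frac{279}{498} = 8 \sqrt{-8 + \sqrt{3}} - \frac{279}{498} = 8 \sqrt{-8 + \sqrt{3}} - 279 \cdot \frac{1}{498} = 8 \sqrt{-8 + \sqrt{3}} - \frac{93}{166} = - \frac{93}{166} + 8 \sqrt{-8 + \sqrt{3}}$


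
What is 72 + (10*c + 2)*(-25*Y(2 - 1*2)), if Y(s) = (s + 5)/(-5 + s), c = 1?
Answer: 372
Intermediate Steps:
Y(s) = (5 + s)/(-5 + s)
72 + (10*c + 2)*(-25*Y(2 - 1*2)) = 72 + (10*1 + 2)*(-25*(5 + (2 - 1*2))/(-5 + (2 - 1*2))) = 72 + (10 + 2)*(-25*(5 + (2 - 2))/(-5 + (2 - 2))) = 72 + 12*(-25*(5 + 0)/(-5 + 0)) = 72 + 12*(-25*5/(-5)) = 72 + 12*(-(-5)*5) = 72 + 12*(-25*(-1)) = 72 + 12*25 = 72 + 300 = 372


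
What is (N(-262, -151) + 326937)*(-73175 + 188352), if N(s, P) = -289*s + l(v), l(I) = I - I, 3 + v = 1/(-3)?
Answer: 46376594935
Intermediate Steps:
v = -10/3 (v = -3 + 1/(-3) = -3 - 1/3 = -10/3 ≈ -3.3333)
l(I) = 0
N(s, P) = -289*s (N(s, P) = -289*s + 0 = -289*s)
(N(-262, -151) + 326937)*(-73175 + 188352) = (-289*(-262) + 326937)*(-73175 + 188352) = (75718 + 326937)*115177 = 402655*115177 = 46376594935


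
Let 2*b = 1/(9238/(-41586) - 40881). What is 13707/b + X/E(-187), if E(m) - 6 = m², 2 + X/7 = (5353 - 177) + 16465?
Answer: -271675139856381237/242411725 ≈ -1.1207e+9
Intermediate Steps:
X = 151473 (X = -14 + 7*((5353 - 177) + 16465) = -14 + 7*(5176 + 16465) = -14 + 7*21641 = -14 + 151487 = 151473)
E(m) = 6 + m²
b = -20793/1700086504 (b = 1/(2*(9238/(-41586) - 40881)) = 1/(2*(9238*(-1/41586) - 40881)) = 1/(2*(-4619/20793 - 40881)) = 1/(2*(-850043252/20793)) = (½)*(-20793/850043252) = -20793/1700086504 ≈ -1.2231e-5)
13707/b + X/E(-187) = 13707/(-20793/1700086504) + 151473/(6 + (-187)²) = 13707*(-1700086504/20793) + 151473/(6 + 34969) = -7767695236776/6931 + 151473/34975 = -271675139856381237/242411725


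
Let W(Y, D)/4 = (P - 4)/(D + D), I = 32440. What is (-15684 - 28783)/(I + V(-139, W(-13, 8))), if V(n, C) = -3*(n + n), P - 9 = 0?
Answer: -44467/33274 ≈ -1.3364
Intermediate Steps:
P = 9 (P = 9 + 0 = 9)
W(Y, D) = 10/D (W(Y, D) = 4*((9 - 4)/(D + D)) = 4*(5/((2*D))) = 4*(5*(1/(2*D))) = 4*(5/(2*D)) = 10/D)
V(n, C) = -6*n
(-15684 - 28783)/(I + V(-139, W(-13, 8))) = (-15684 - 28783)/(32440 - 6*(-139)) = -44467/(32440 + 834) = -44467/33274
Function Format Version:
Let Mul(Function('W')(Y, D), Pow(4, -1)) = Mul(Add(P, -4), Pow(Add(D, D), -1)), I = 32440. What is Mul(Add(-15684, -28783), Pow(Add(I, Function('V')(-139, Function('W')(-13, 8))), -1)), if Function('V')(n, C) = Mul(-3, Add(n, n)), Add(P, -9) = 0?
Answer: Rational(-44467, 33274) ≈ -1.3364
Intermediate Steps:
P = 9 (P = Add(9, 0) = 9)
Function('W')(Y, D) = Mul(10, Pow(D, -1)) (Function('W')(Y, D) = Mul(4, Mul(Add(9, -4), Pow(Add(D, D), -1))) = Mul(4, Mul(5, Pow(Mul(2, D), -1))) = Mul(4, Mul(5, Mul(Rational(1, 2), Pow(D, -1)))) = Mul(4, Mul(Rational(5, 2), Pow(D, -1))) = Mul(10, Pow(D, -1)))
Function('V')(n, C) = Mul(-6, n) (Function('V')(n, C) = Mul(-3, Mul(2, n)) = Mul(-6, n))
Mul(Add(-15684, -28783), Pow(Add(I, Function('V')(-139, Function('W')(-13, 8))), -1)) = Mul(Add(-15684, -28783), Pow(Add(32440, Mul(-6, -139)), -1)) = Mul(-44467, Pow(Add(32440, 834), -1)) = Mul(-44467, Pow(33274, -1)) = Mul(-44467, Rational(1, 33274)) = Rational(-44467, 33274)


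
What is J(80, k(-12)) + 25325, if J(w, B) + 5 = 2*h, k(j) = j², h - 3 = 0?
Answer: 25326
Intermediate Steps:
h = 3 (h = 3 + 0 = 3)
J(w, B) = 1 (J(w, B) = -5 + 2*3 = -5 + 6 = 1)
J(80, k(-12)) + 25325 = 1 + 25325 = 25326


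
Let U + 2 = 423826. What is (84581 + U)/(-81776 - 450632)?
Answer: -508405/532408 ≈ -0.95492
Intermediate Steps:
U = 423824 (U = -2 + 423826 = 423824)
(84581 + U)/(-81776 - 450632) = (84581 + 423824)/(-81776 - 450632) = 508405/(-532408) = 508405*(-1/532408) = -508405/532408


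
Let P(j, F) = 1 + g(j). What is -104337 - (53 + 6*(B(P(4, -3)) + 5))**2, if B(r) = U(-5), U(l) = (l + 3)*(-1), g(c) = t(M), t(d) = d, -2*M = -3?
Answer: -113362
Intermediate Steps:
M = 3/2 (M = -1/2*(-3) = 3/2 ≈ 1.5000)
g(c) = 3/2
P(j, F) = 5/2 (P(j, F) = 1 + 3/2 = 5/2)
U(l) = -3 - l (U(l) = (3 + l)*(-1) = -3 - l)
B(r) = 2 (B(r) = -3 - 1*(-5) = -3 + 5 = 2)
-104337 - (53 + 6*(B(P(4, -3)) + 5))**2 = -104337 - (53 + 6*(2 + 5))**2 = -104337 - (53 + 6*7)**2 = -104337 - (53 + 42)**2 = -104337 - 1*95**2 = -104337 - 1*9025 = -104337 - 9025 = -113362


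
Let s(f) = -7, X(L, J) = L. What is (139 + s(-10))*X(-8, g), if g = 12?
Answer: -1056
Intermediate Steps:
(139 + s(-10))*X(-8, g) = (139 - 7)*(-8) = 132*(-8) = -1056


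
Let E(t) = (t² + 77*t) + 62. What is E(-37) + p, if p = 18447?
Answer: 17029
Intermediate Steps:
E(t) = 62 + t² + 77*t
E(-37) + p = (62 + (-37)² + 77*(-37)) + 18447 = (62 + 1369 - 2849) + 18447 = -1418 + 18447 = 17029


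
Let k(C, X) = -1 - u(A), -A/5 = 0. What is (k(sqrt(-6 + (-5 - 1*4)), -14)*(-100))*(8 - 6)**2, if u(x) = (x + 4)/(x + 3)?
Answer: 2800/3 ≈ 933.33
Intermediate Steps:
A = 0 (A = -5*0 = 0)
u(x) = (4 + x)/(3 + x)
k(C, X) = -7/3 (k(C, X) = -1 - (4 + 0)/(3 + 0) = -1 - 4/3 = -7/3)
(k(sqrt(-6 + (-5 - 1*4)), -14)*(-100))*(8 - 6)**2 = (-7/3*(-100))*(8 - 6)**2 = (700/3)*2**2 = (700/3)*4 = 2800/3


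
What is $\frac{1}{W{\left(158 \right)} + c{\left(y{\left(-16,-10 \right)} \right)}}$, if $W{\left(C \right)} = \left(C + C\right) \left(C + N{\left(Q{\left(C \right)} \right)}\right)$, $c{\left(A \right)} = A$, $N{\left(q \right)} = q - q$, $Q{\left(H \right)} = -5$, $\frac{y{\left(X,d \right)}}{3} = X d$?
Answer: $\frac{1}{50408} \approx 1.9838 \cdot 10^{-5}$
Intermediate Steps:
$y{\left(X,d \right)} = 3 X d$
$N{\left(q \right)} = 0$
$W{\left(C \right)} = 2 C^{2}$ ($W{\left(C \right)} = \left(C + C\right) \left(C + 0\right) = 2 C C = 2 C^{2}$)
$\frac{1}{W{\left(158 \right)} + c{\left(y{\left(-16,-10 \right)} \right)}} = \frac{1}{2 \cdot 158^{2} + 3 \left(-16\right) \left(-10\right)} = \frac{1}{2 \cdot 24964 + 480} = \frac{1}{49928 + 480} = \frac{1}{50408}$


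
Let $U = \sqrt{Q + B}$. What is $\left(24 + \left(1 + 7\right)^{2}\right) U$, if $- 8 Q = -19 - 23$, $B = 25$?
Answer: $484$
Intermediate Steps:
$Q = \frac{21}{4}$ ($Q = - \frac{-19 - 23}{8} = \left(- \frac{1}{8}\right) \left(-42\right) = \frac{21}{4} \approx 5.25$)
$U = \frac{11}{2}$ ($U = \sqrt{\frac{21}{4} + 25} = \sqrt{\frac{121}{4}} = \frac{11}{2} \approx 5.5$)
$\left(24 + \left(1 + 7\right)^{2}\right) U = \left(24 + \left(1 + 7\right)^{2}\right) \frac{11}{2} = \left(24 + 8^{2}\right) \frac{11}{2} = \left(24 + 64\right) \frac{11}{2} = 88 \cdot \frac{11}{2} = 484$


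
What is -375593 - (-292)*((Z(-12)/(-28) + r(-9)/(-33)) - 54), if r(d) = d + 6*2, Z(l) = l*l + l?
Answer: -30242837/77 ≈ -3.9276e+5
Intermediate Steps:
Z(l) = l + l² (Z(l) = l² + l = l + l²)
r(d) = 12 + d (r(d) = d + 12 = 12 + d)
-375593 - (-292)*((Z(-12)/(-28) + r(-9)/(-33)) - 54) = -375593 - (-292)*((-12*(1 - 12)/(-28) + (12 - 9)/(-33)) - 54) = -375593 - (-292)*((-12*(-11)*(-1/28) + 3*(-1/33)) - 54) = -375593 - (-292)*((132*(-1/28) - 1/11) - 54) = -375593 - (-292)*((-33/7 - 1/11) - 54) = -375593 - (-292)*(-370/77 - 54) = -375593 - (-292)*(-4528)/77 = -375593 - 1*1322176/77 = -375593 - 1322176/77 = -30242837/77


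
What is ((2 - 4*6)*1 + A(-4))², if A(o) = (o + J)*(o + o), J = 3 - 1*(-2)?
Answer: 900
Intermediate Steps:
J = 5 (J = 3 + 2 = 5)
A(o) = 2*o*(5 + o) (A(o) = (o + 5)*(o + o) = (5 + o)*(2*o) = 2*o*(5 + o))
((2 - 4*6)*1 + A(-4))² = ((2 - 4*6)*1 + 2*(-4)*(5 - 4))² = ((2 - 24)*1 + 2*(-4)*1)² = (-22*1 - 8)² = (-22 - 8)² = (-30)² = 900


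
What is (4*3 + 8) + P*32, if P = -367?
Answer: -11724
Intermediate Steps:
(4*3 + 8) + P*32 = (4*3 + 8) - 367*32 = (12 + 8) - 11744 = 20 - 11744 = -11724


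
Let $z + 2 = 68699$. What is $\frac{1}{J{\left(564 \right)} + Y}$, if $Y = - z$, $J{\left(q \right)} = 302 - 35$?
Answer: $- \frac{1}{68430} \approx -1.4613 \cdot 10^{-5}$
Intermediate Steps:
$J{\left(q \right)} = 267$
$z = 68697$ ($z = -2 + 68699 = 68697$)
$Y = -68697$ ($Y = \left(-1\right) 68697 = -68697$)
$\frac{1}{J{\left(564 \right)} + Y} = \frac{1}{267 - 68697} = \frac{1}{-68430} = - \frac{1}{68430}$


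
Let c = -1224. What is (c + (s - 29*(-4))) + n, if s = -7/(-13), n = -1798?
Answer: -37771/13 ≈ -2905.5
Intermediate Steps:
s = 7/13 (s = -7*(-1/13) = 7/13 ≈ 0.53846)
(c + (s - 29*(-4))) + n = (-1224 + (7/13 - 29*(-4))) - 1798 = (-1224 + (7/13 + 116)) - 1798 = (-1224 + 1515/13) - 1798 = -14397/13 - 1798 = -37771/13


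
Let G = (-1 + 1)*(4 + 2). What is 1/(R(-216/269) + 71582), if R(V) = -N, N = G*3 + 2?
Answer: 1/71580 ≈ 1.3970e-5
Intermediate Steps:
G = 0 (G = 0*6 = 0)
N = 2 (N = 0*3 + 2 = 0 + 2 = 2)
R(V) = -2 (R(V) = -1*2 = -2)
1/(R(-216/269) + 71582) = 1/(-2 + 71582) = 1/71580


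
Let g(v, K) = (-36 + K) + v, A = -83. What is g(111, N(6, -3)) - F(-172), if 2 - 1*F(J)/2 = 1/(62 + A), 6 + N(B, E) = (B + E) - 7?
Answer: 1279/21 ≈ 60.905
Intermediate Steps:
N(B, E) = -13 + B + E (N(B, E) = -6 + ((B + E) - 7) = -6 + (-7 + B + E) = -13 + B + E)
g(v, K) = -36 + K + v
F(J) = 86/21 (F(J) = 4 - 2/(62 - 83) = 4 - 2/(-21) = 4 - 2*(-1/21) = 4 + 2/21 = 86/21)
g(111, N(6, -3)) - F(-172) = (-36 + (-13 + 6 - 3) + 111) - 1*86/21 = (-36 - 10 + 111) - 86/21 = 65 - 86/21 = 1279/21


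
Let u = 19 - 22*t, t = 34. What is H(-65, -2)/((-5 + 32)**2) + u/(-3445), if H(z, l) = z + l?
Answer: 300626/2511405 ≈ 0.11970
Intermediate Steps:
u = -729 (u = 19 - 22*34 = 19 - 748 = -729)
H(z, l) = l + z
H(-65, -2)/((-5 + 32)**2) + u/(-3445) = (-2 - 65)/((-5 + 32)**2) - 729/(-3445) = -67/(27**2) - 729*(-1/3445) = -67/729 + 729/3445 = 300626/2511405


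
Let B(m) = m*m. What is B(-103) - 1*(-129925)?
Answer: 140534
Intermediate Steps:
B(m) = m²
B(-103) - 1*(-129925) = (-103)² - 1*(-129925) = 10609 + 129925 = 140534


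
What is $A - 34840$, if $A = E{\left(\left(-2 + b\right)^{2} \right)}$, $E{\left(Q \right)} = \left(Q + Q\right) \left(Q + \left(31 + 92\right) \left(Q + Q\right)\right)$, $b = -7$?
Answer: $3206294$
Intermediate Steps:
$E{\left(Q \right)} = 494 Q^{2}$ ($E{\left(Q \right)} = 2 Q \left(Q + 123 \cdot 2 Q\right) = 2 Q \left(Q + 246 Q\right) = 2 Q 247 Q = 494 Q^{2}$)
$A = 3241134$ ($A = 494 \left(\left(-2 - 7\right)^{2}\right)^{2} = 494 \left(\left(-9\right)^{2}\right)^{2} = 494 \cdot 81^{2} = 494 \cdot 6561 = 3241134$)
$A - 34840 = 3241134 - 34840 = 3206294$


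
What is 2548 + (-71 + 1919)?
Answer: 4396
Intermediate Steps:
2548 + (-71 + 1919) = 2548 + 1848 = 4396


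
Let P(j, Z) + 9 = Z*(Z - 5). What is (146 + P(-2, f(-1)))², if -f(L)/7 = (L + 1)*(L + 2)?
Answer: 18769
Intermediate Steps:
f(L) = -7*(1 + L)*(2 + L) (f(L) = -7*(L + 1)*(L + 2) = -7*(1 + L)*(2 + L))
P(j, Z) = -9 + Z*(-5 + Z) (P(j, Z) = -9 + Z*(Z - 5) = -9 + Z*(-5 + Z))
(146 + P(-2, f(-1)))² = (146 + (-9 + (-14 - 21*(-1) - 7*(-1)²)² - 5*(-14 - 21*(-1) - 7*(-1)²)))² = (146 + (-9 + (-14 + 21 - 7*1)² - 5*(-14 + 21 - 7*1)))² = (146 + (-9 + (-14 + 21 - 7)² - 5*(-14 + 21 - 7)))² = (146 + (-9 + 0² - 5*0))² = (146 + (-9 + 0 + 0))² = (146 - 9)² = 137² = 18769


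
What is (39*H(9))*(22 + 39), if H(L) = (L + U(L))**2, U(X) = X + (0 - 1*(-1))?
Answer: 858819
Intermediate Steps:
U(X) = 1 + X (U(X) = X + (0 + 1) = X + 1 = 1 + X)
H(L) = (1 + 2*L)**2 (H(L) = (L + (1 + L))**2 = (1 + 2*L)**2)
(39*H(9))*(22 + 39) = (39*(1 + 2*9)**2)*(22 + 39) = (39*(1 + 18)**2)*61 = (39*19**2)*61 = (39*361)*61 = 14079*61 = 858819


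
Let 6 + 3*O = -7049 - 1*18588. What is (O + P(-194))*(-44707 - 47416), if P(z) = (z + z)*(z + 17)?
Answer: -16617607355/3 ≈ -5.5392e+9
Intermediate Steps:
P(z) = 2*z*(17 + z) (P(z) = (2*z)*(17 + z) = 2*z*(17 + z))
O = -25643/3 (O = -2 + (-7049 - 1*18588)/3 = -2 + (-7049 - 18588)/3 = -2 + (⅓)*(-25637) = -2 - 25637/3 = -25643/3 ≈ -8547.7)
(O + P(-194))*(-44707 - 47416) = (-25643/3 + 2*(-194)*(17 - 194))*(-44707 - 47416) = (-25643/3 + 2*(-194)*(-177))*(-92123) = (-25643/3 + 68676)*(-92123) = (180385/3)*(-92123) = -16617607355/3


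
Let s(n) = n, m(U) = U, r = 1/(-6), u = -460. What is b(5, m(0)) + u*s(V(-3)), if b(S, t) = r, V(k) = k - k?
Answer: -1/6 ≈ -0.16667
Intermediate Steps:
V(k) = 0
r = -1/6 ≈ -0.16667
b(S, t) = -1/6
b(5, m(0)) + u*s(V(-3)) = -1/6 - 460*0 = -1/6 + 0 = -1/6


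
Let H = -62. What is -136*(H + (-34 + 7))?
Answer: 12104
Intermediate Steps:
-136*(H + (-34 + 7)) = -136*(-62 + (-34 + 7)) = -136*(-62 - 27) = -136*(-89) = 12104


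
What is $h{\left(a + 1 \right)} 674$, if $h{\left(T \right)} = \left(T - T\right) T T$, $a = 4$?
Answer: $0$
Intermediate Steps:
$h{\left(T \right)} = 0$ ($h{\left(T \right)} = 0 T T = 0 T = 0$)
$h{\left(a + 1 \right)} 674 = 0 \cdot 674 = 0$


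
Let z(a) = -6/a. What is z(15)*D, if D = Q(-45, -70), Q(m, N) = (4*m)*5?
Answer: 360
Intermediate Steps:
Q(m, N) = 20*m
D = -900 (D = 20*(-45) = -900)
z(15)*D = -6/15*(-900) = -6*1/15*(-900) = -⅖*(-900) = 360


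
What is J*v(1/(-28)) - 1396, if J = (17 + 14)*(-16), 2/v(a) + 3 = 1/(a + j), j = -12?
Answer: -1116140/1039 ≈ -1074.2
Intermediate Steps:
v(a) = 2/(-3 + 1/(-12 + a)) (v(a) = 2/(-3 + 1/(a - 12)) = 2/(-3 + 1/(-12 + a)))
J = -496 (J = 31*(-16) = -496)
J*v(1/(-28)) - 1396 = -992*(12 - 1/(-28))/(-37 + 3/(-28)) - 1396 = -992*(12 - 1*(-1/28))/(-37 + 3*(-1/28)) - 1396 = -992*(12 + 1/28)/(-37 - 3/28) - 1396 = -992*337/((-1039/28)*28) - 1396 = -992*(-28)*337/(1039*28) - 1396 = -496*(-674/1039) - 1396 = 334304/1039 - 1396 = -1116140/1039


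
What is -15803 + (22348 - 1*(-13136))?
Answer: 19681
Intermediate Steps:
-15803 + (22348 - 1*(-13136)) = -15803 + (22348 + 13136) = -15803 + 35484 = 19681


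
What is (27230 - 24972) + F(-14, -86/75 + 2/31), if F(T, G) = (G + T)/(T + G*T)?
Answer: 3001413/1337 ≈ 2244.9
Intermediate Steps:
F(T, G) = (G + T)/(T + G*T)
(27230 - 24972) + F(-14, -86/75 + 2/31) = (27230 - 24972) + ((-86/75 + 2/31) - 14)/((-14)*(1 + (-86/75 + 2/31))) = 2258 - ((-86*1/75 + 2*(1/31)) - 14)/(14*(1 + (-86*1/75 + 2*(1/31)))) = 2258 - ((-86/75 + 2/31) - 14)/(14*(1 + (-86/75 + 2/31))) = 2258 - (-2516/2325 - 14)/(14*(1 - 2516/2325)) = 2258 - 1/14*(-35066/2325)/(-191/2325) = 2258 - 1/14*(-2325/191)*(-35066/2325) = 2258 - 17533/1337 = 3001413/1337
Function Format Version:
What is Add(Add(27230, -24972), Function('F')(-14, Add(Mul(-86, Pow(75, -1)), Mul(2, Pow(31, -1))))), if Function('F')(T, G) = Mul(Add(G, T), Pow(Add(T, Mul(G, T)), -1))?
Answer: Rational(3001413, 1337) ≈ 2244.9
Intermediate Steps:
Function('F')(T, G) = Mul(Pow(Add(T, Mul(G, T)), -1), Add(G, T))
Add(Add(27230, -24972), Function('F')(-14, Add(Mul(-86, Pow(75, -1)), Mul(2, Pow(31, -1))))) = Add(Add(27230, -24972), Mul(Pow(-14, -1), Pow(Add(1, Add(Mul(-86, Pow(75, -1)), Mul(2, Pow(31, -1)))), -1), Add(Add(Mul(-86, Pow(75, -1)), Mul(2, Pow(31, -1))), -14))) = Add(2258, Mul(Rational(-1, 14), Pow(Add(1, Add(Mul(-86, Rational(1, 75)), Mul(2, Rational(1, 31)))), -1), Add(Add(Mul(-86, Rational(1, 75)), Mul(2, Rational(1, 31))), -14))) = Add(2258, Mul(Rational(-1, 14), Pow(Add(1, Add(Rational(-86, 75), Rational(2, 31))), -1), Add(Add(Rational(-86, 75), Rational(2, 31)), -14))) = Add(2258, Mul(Rational(-1, 14), Pow(Add(1, Rational(-2516, 2325)), -1), Add(Rational(-2516, 2325), -14))) = Add(2258, Mul(Rational(-1, 14), Pow(Rational(-191, 2325), -1), Rational(-35066, 2325))) = Add(2258, Mul(Rational(-1, 14), Rational(-2325, 191), Rational(-35066, 2325))) = Add(2258, Rational(-17533, 1337)) = Rational(3001413, 1337)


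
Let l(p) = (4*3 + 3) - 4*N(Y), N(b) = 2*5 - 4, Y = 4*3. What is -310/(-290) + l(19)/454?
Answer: 13813/13166 ≈ 1.0491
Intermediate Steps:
Y = 12
N(b) = 6 (N(b) = 10 - 4 = 6)
l(p) = -9 (l(p) = (4*3 + 3) - 4*6 = (12 + 3) - 24 = 15 - 24 = -9)
-310/(-290) + l(19)/454 = -310/(-290) - 9/454 = -310*(-1/290) - 9*1/454 = 31/29 - 9/454 = 13813/13166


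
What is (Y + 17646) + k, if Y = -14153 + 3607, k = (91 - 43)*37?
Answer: 8876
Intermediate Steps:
k = 1776 (k = 48*37 = 1776)
Y = -10546
(Y + 17646) + k = (-10546 + 17646) + 1776 = 7100 + 1776 = 8876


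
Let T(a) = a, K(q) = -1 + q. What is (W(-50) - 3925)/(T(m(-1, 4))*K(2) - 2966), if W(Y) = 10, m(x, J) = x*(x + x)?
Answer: 1305/988 ≈ 1.3209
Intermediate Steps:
m(x, J) = 2*x**2 (m(x, J) = x*(2*x) = 2*x**2)
(W(-50) - 3925)/(T(m(-1, 4))*K(2) - 2966) = (10 - 3925)/((2*(-1)**2)*(-1 + 2) - 2966) = -3915/((2*1)*1 - 2966) = -3915/(2*1 - 2966) = -3915/(2 - 2966) = -3915/(-2964) = -3915*(-1/2964) = 1305/988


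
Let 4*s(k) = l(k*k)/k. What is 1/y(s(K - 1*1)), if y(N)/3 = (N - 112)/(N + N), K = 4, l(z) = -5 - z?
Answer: 2/291 ≈ 0.0068729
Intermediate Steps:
s(k) = (-5 - k²)/(4*k) (s(k) = ((-5 - k*k)/k)/4 = ((-5 - k²)/k)/4 = (-5 - k²)/(4*k))
y(N) = 3*(-112 + N)/(2*N) (y(N) = 3*((N - 112)/(N + N)) = 3*((-112 + N)/((2*N))) = 3*((-112 + N)*(1/(2*N))) = 3*((-112 + N)/(2*N)) = 3*(-112 + N)/(2*N))
1/y(s(K - 1*1)) = 1/(3/2 - 168*4*(4 - 1*1)/(-5 - (4 - 1*1)²)) = 1/(3/2 - 168*4*(4 - 1)/(-5 - (4 - 1)²)) = 1/(3/2 - 168*12/(-5 - 1*3²)) = 1/(3/2 - 168*12/(-5 - 1*9)) = 1/(3/2 - 168*12/(-5 - 9)) = 1/(3/2 - 168/((¼)*(⅓)*(-14))) = 1/(3/2 - 168/(-7/6)) = 1/(3/2 - 168*(-6/7)) = 1/(3/2 + 144) = 1/(291/2) = 2/291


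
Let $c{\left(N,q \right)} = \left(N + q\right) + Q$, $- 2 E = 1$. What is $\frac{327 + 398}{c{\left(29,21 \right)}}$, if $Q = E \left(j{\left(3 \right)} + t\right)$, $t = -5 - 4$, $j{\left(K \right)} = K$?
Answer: $\frac{725}{53} \approx 13.679$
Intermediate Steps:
$t = -9$
$E = - \frac{1}{2}$ ($E = \left(- \frac{1}{2}\right) 1 = - \frac{1}{2} \approx -0.5$)
$Q = 3$ ($Q = - \frac{3 - 9}{2} = \left(- \frac{1}{2}\right) \left(-6\right) = 3$)
$c{\left(N,q \right)} = 3 + N + q$ ($c{\left(N,q \right)} = \left(N + q\right) + 3 = 3 + N + q$)
$\frac{327 + 398}{c{\left(29,21 \right)}} = \frac{327 + 398}{3 + 29 + 21} = \frac{725}{53}$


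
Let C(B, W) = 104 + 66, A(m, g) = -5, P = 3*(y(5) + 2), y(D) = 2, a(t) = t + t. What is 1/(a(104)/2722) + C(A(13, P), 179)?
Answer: 19041/104 ≈ 183.09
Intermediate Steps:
a(t) = 2*t
P = 12 (P = 3*(2 + 2) = 3*4 = 12)
C(B, W) = 170
1/(a(104)/2722) + C(A(13, P), 179) = 1/((2*104)/2722) + 170 = 1/(208*(1/2722)) + 170 = 1/(104/1361) + 170 = 1361/104 + 170 = 19041/104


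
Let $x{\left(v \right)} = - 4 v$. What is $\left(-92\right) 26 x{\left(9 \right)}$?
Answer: $86112$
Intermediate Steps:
$\left(-92\right) 26 x{\left(9 \right)} = \left(-92\right) 26 \left(\left(-4\right) 9\right) = \left(-2392\right) \left(-36\right) = 86112$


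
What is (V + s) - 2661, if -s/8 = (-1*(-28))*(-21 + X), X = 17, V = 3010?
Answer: 1245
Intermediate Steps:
s = 896 (s = -8*(-1*(-28))*(-21 + 17) = -224*(-4) = -8*(-112) = 896)
(V + s) - 2661 = (3010 + 896) - 2661 = 3906 - 2661 = 1245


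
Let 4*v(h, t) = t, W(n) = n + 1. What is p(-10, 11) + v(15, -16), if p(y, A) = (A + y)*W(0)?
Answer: -3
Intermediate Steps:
W(n) = 1 + n
v(h, t) = t/4
p(y, A) = A + y (p(y, A) = (A + y)*(1 + 0) = (A + y)*1 = A + y)
p(-10, 11) + v(15, -16) = (11 - 10) + (1/4)*(-16) = 1 - 4 = -3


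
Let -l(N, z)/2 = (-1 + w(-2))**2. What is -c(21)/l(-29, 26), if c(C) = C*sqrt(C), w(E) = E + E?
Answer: 21*sqrt(21)/50 ≈ 1.9247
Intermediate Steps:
w(E) = 2*E
c(C) = C**(3/2)
l(N, z) = -50 (l(N, z) = -2*(-1 + 2*(-2))**2 = -2*(-1 - 4)**2 = -2*(-5)**2 = -2*25 = -50)
-c(21)/l(-29, 26) = -21**(3/2)/(-50) = -21*sqrt(21)*(-1)/50 = -(-21)*sqrt(21)/50 = 21*sqrt(21)/50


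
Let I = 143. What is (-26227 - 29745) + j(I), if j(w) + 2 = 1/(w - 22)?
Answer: -6772853/121 ≈ -55974.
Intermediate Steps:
j(w) = -2 + 1/(-22 + w) (j(w) = -2 + 1/(w - 22) = -2 + 1/(-22 + w))
(-26227 - 29745) + j(I) = (-26227 - 29745) + (45 - 2*143)/(-22 + 143) = -55972 + (45 - 286)/121 = -55972 + (1/121)*(-241) = -55972 - 241/121 = -6772853/121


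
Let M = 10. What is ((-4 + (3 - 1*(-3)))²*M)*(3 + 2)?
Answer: 200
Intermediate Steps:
((-4 + (3 - 1*(-3)))²*M)*(3 + 2) = ((-4 + (3 - 1*(-3)))²*10)*(3 + 2) = ((-4 + (3 + 3))²*10)*5 = ((-4 + 6)²*10)*5 = (2²*10)*5 = (4*10)*5 = 40*5 = 200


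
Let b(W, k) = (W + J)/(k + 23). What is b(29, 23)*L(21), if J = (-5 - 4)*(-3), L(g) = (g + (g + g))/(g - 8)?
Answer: 1764/299 ≈ 5.8997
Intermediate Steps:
L(g) = 3*g/(-8 + g) (L(g) = (g + 2*g)/(-8 + g) = (3*g)/(-8 + g) = 3*g/(-8 + g))
J = 27 (J = -9*(-3) = 27)
b(W, k) = (27 + W)/(23 + k) (b(W, k) = (W + 27)/(k + 23) = (27 + W)/(23 + k))
b(29, 23)*L(21) = ((27 + 29)/(23 + 23))*(3*21/(-8 + 21)) = (56/46)*(3*21/13) = ((1/46)*56)*(3*21*(1/13)) = (28/23)*(63/13) = 1764/299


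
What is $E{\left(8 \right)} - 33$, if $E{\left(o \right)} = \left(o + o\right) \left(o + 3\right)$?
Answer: $143$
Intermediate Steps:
$E{\left(o \right)} = 2 o \left(3 + o\right)$
$E{\left(8 \right)} - 33 = 2 \cdot 8 \left(3 + 8\right) - 33 = 2 \cdot 8 \cdot 11 - 33 = 176 - 33 = 143$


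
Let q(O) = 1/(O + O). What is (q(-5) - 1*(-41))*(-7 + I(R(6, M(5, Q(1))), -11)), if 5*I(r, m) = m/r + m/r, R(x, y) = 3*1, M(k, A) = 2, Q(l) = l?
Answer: -51943/150 ≈ -346.29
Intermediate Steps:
q(O) = 1/(2*O)
R(x, y) = 3
I(r, m) = 2*m/(5*r) (I(r, m) = (m/r + m/r)/5 = (2*m/r)/5 = 2*m/(5*r))
(q(-5) - 1*(-41))*(-7 + I(R(6, M(5, Q(1))), -11)) = ((1/2)/(-5) - 1*(-41))*(-7 + (2/5)*(-11)/3) = ((1/2)*(-1/5) + 41)*(-7 + (2/5)*(-11)*(1/3)) = (-1/10 + 41)*(-7 - 22/15) = (409/10)*(-127/15) = -51943/150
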